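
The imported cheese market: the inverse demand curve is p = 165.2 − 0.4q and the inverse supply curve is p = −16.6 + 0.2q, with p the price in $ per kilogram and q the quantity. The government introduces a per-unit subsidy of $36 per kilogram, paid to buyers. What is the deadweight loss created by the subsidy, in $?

Rewrite in direct form: qd = 413 − 2.5p and qs = 5p + 83.
Without the subsidy, 413 − 2.5p = 5p + 83 gives 7.5p = 330, so p* = $44 and q* = 303.
With a per-unit subsidy paid to buyers, each effectively pays p − 36, so demand becomes qd = 413 − 2.5(p − 36).
New equilibrium: buyers pay $20, suppliers receive $56, q = 363. (Wedge: pb − ps = −36.)
Quantity rises by |ΔQ| = |303 − 363| = 60.
DWL = ½ · t · |ΔQ| = ½ · 36 · 60 = $1080.

Deadweight loss = $1080.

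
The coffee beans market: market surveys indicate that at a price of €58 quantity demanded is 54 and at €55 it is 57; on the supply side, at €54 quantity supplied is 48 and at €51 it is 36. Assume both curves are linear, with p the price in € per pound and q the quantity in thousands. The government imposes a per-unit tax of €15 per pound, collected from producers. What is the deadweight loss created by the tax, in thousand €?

Demand slope: (57 − 54)/(55 − 58) = -1, so qd = 112 − p.
Supply slope: (36 − 48)/(51 − 54) = 4, so qs = 4p − 168.
Without the tax, 112 − p = 4p − 168 gives 5p = 280, so p* = €56 and q* = 56.
With the tax collected from producers, supply shifts: qs = 4(p − 15) − 168.
Solving gives q = 44 with consumers paying €68 and producers receiving €53 (the €15 wedge).
Quantity falls by |ΔQ| = |56 − 44| = 12.
DWL = ½ · t · |ΔQ| = ½ · 15 · 12 = €90.

Deadweight loss = €90 thousand.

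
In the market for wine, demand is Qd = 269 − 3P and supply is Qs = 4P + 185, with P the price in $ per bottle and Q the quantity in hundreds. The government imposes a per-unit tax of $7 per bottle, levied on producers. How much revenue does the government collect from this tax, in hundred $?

Tax revenue = $1547 hundred.

Before the tax: set 269 − 3P = 4P + 185 → P* = $12, Q* = 233.
With the tax collected from producers, supply shifts: Qs = 4(P − 7) + 185.
Solving gives Q = 221 with buyers paying $16 and producers receiving $9 (the $7 wedge).
Revenue = t · Q = 7 · 221 = $1547.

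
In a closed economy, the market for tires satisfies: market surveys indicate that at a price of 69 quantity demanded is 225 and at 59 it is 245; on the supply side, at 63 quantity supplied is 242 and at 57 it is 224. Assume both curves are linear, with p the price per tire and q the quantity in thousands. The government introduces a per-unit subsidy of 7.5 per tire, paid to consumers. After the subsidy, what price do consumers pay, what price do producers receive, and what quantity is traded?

Demand slope: (245 − 225)/(59 − 69) = -2, so qd = 363 − 2p.
Supply slope: (224 − 242)/(57 − 63) = 3, so qs = 3p + 53.
Without the subsidy, 363 − 2p = 3p + 53 gives 5p = 310, so p* = 62 and q* = 239.
With a per-unit subsidy paid to consumers, each effectively pays p − 7.5, so demand becomes qd = 363 − 2(p − 7.5).
Solving gives q = 248 with consumers paying 57.5 and producers receiving 65 (the 7.5 wedge).

Consumers pay 57.5; producers receive 65; quantity = 248.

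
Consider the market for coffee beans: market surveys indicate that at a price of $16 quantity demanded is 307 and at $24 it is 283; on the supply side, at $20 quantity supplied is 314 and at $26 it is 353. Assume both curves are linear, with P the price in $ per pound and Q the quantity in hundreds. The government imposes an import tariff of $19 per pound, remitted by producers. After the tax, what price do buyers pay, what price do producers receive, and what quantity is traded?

Demand slope: (283 − 307)/(24 − 16) = -3, so Qd = 355 − 3P.
Supply slope: (353 − 314)/(26 − 20) = 6.5, so Qs = 6.5P + 184.
Without the tax, 355 − 3P = 6.5P + 184 gives 9.5P = 171, so P* = $18 and Q* = 301.
With the tax collected from producers, supply shifts: Qs = 6.5(P − 19) + 184.
New equilibrium: buyers pay $31, producers receive $12, Q = 262. (Wedge: Pb − Ps = 19.)
The less price-elastic side of the market bears the larger share of a per-unit tax.

Buyers pay $31; producers receive $12; quantity = 262.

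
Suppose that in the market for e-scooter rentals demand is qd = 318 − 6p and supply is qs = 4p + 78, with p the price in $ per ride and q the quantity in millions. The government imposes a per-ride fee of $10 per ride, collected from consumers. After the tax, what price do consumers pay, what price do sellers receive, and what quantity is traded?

Without the tax, 318 − 6p = 4p + 78 gives 10p = 240, so p* = $24 and q* = 174.
With the tax collected from consumers, demand (in seller-price terms) shifts: qd = 318 − 6(p + 10).
New equilibrium: consumers pay $28, sellers receive $18, q = 150. (Wedge: pb − ps = 10.)

Consumers pay $28; sellers receive $18; quantity = 150.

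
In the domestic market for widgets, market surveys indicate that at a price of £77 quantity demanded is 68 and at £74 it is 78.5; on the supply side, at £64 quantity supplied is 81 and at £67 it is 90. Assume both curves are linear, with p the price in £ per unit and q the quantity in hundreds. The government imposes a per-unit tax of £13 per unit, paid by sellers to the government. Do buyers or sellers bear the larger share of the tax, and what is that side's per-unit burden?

Sellers bear the larger share: £7 per unit.

Demand slope: (78.5 − 68)/(74 − 77) = -3.5, so qd = 337.5 − 3.5p.
Supply slope: (90 − 81)/(67 − 64) = 3, so qs = 3p − 111.
Before the tax: set 337.5 − 3.5p = 3p − 111 → p* = £69, q* = 96.
With the tax collected from sellers, supply shifts: qs = 3(p − 13) − 111.
New equilibrium: buyers pay £75, sellers receive £62, q = 75. (Wedge: pb − ps = 13.)
Per-unit burden: buyers £6, sellers £7.
Sellers take the larger share because supply is less price-elastic here (demand slope 3.5 vs supply slope 3).
The less price-elastic side of the market bears the larger share of a per-unit tax.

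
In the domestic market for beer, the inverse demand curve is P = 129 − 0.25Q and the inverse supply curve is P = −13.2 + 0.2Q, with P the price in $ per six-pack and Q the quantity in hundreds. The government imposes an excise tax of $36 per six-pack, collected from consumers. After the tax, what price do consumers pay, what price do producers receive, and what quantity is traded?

Consumers pay $70; producers receive $34; quantity = 236.

Inverting to Q(P) form: Qd = 516 − 4P; Qs = 5P + 66.
Without the tax, 516 − 4P = 5P + 66 gives 9P = 450, so P* = $50 and Q* = 316.
With the tax collected from consumers, demand (in seller-price terms) shifts: Qd = 516 − 4(P + 36).
New equilibrium: consumers pay $70, producers receive $34, Q = 236. (Wedge: Pb − Ps = 36.)
The less price-elastic side of the market bears the larger share of a per-unit tax.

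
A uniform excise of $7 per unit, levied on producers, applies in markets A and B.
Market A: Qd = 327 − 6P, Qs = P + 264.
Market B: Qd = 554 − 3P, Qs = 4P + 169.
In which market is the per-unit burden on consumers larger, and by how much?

Market B, by $3.

Market A: pre-tax P* = $9, Q* = 273; post-tax Q = 267; per-unit burden on consumers = $1.
Market B: pre-tax P* = $55, Q* = 389; post-tax Q = 377; per-unit burden on consumers = $4.
Difference: $1 vs $4 → market B is larger by $3.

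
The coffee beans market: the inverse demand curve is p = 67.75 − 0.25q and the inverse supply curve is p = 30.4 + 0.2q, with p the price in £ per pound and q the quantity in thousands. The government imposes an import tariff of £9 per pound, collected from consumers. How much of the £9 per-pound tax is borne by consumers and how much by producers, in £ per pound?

Rewrite in direct form: qd = 271 − 4p and qs = 5p − 152.
Without the tax, 271 − 4p = 5p − 152 gives 9p = 423, so p* = £47 and q* = 83.
With the tax collected from consumers, demand (in seller-price terms) shifts: qd = 271 − 4(p + 9).
New equilibrium: consumers pay £52, producers receive £43, q = 63. (Wedge: pb − ps = 9.)
Burden on consumers: £5; on producers: £4. (They sum to £9.)
The less price-elastic side of the market bears the larger share of a per-unit tax.

Consumers bear £5 per pound; producers bear £4 per pound.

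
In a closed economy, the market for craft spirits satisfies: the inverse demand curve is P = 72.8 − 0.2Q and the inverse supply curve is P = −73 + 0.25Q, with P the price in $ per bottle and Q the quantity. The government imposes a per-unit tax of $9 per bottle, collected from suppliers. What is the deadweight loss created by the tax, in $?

Deadweight loss = $90.

Rewrite in direct form: Qd = 364 − 5P and Qs = 4P + 292.
Before the tax: set 364 − 5P = 4P + 292 → P* = $8, Q* = 324.
With the tax collected from suppliers, supply shifts: Qs = 4(P − 9) + 292.
Solving gives Q = 304 with consumers paying $12 and suppliers receiving $3 (the $9 wedge).
Quantity falls by |ΔQ| = |324 − 304| = 20.
DWL = ½ · t · |ΔQ| = ½ · 9 · 20 = $90.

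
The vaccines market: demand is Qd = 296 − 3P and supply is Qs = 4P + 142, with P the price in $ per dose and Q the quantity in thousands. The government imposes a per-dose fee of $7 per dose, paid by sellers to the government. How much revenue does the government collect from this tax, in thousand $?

Before the tax: set 296 − 3P = 4P + 142 → P* = $22, Q* = 230.
With the tax collected from sellers, supply shifts: Qs = 4(P − 7) + 142.
New equilibrium: consumers pay $26, sellers receive $19, Q = 218. (Wedge: Pb − Ps = 7.)
Revenue = t · Q = 7 · 218 = $1526.

Tax revenue = $1526 thousand.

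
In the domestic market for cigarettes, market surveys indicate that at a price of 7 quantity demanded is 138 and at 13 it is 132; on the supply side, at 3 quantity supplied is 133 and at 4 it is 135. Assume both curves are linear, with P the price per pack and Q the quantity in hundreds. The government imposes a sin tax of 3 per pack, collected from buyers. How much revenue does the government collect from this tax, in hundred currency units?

Tax revenue = 411 hundred.

Demand slope: (132 − 138)/(13 − 7) = -1, so Qd = 145 − P.
Supply slope: (135 − 133)/(4 − 3) = 2, so Qs = 2P + 127.
Without the tax, 145 − P = 2P + 127 gives 3P = 18, so P* = 6 and Q* = 139.
With the tax collected from buyers, demand (in seller-price terms) shifts: Qd = 145 − (P + 3).
New equilibrium: buyers pay 8, producers receive 5, Q = 137. (Wedge: Pb − Ps = 3.)
Revenue = t · Q = 3 · 137 = 411.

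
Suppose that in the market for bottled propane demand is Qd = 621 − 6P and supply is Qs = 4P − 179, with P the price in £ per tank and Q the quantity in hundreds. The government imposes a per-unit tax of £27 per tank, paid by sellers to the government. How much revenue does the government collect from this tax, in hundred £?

Without the tax, 621 − 6P = 4P − 179 gives 10P = 800, so P* = £80 and Q* = 141.
With the tax collected from sellers, supply shifts: Qs = 4(P − 27) − 179.
Solving gives Q = 76.2 with buyers paying £90.8 and sellers receiving £63.8 (the £27 wedge).
Revenue = t · Q = 27 · 76.2 = £2057.4.

Tax revenue = £2057.4 hundred.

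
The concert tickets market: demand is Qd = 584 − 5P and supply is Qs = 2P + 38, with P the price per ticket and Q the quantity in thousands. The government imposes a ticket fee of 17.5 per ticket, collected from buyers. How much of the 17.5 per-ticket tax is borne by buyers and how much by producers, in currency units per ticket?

Before the tax: set 584 − 5P = 2P + 38 → P* = 78, Q* = 194.
With the tax collected from buyers, demand (in seller-price terms) shifts: Qd = 584 − 5(P + 17.5).
New equilibrium: buyers pay 83, producers receive 65.5, Q = 169. (Wedge: Pb − Ps = 17.5.)
Burden on buyers: 5; on producers: 12.5. (They sum to 17.5.)
The less price-elastic side of the market bears the larger share of a per-unit tax.

Buyers bear 5 per ticket; producers bear 12.5 per ticket.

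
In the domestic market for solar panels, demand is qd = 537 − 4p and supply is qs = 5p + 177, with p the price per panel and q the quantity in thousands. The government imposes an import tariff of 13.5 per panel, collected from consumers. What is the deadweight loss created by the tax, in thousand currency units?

Deadweight loss = 202.5 thousand.

Before the tax: set 537 − 4p = 5p + 177 → p* = 40, q* = 377.
With the tax collected from consumers, demand (in seller-price terms) shifts: qd = 537 − 4(p + 13.5).
New equilibrium: consumers pay 47.5, sellers receive 34, q = 347. (Wedge: pb − ps = 13.5.)
Quantity falls by |ΔQ| = |377 − 347| = 30.
DWL = ½ · t · |ΔQ| = ½ · 13.5 · 30 = 202.5.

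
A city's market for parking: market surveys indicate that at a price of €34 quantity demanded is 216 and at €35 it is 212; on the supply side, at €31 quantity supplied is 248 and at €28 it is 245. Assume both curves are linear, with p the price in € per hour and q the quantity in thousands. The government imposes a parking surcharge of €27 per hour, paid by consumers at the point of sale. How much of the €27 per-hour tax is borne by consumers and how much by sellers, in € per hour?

Demand slope: (212 − 216)/(35 − 34) = -4, so qd = 352 − 4p.
Supply slope: (245 − 248)/(28 − 31) = 1, so qs = p + 217.
Before the tax: set 352 − 4p = p + 217 → p* = €27, q* = 244.
With the tax collected from consumers, demand (in seller-price terms) shifts: qd = 352 − 4(p + 27).
New equilibrium: consumers pay €32.4, sellers receive €5.4, q = 222.4. (Wedge: pb − ps = 27.)
Burden on consumers: €5.4; on sellers: €21.6. (They sum to €27.)
The less price-elastic side of the market bears the larger share of a per-unit tax.

Consumers bear €5.4 per hour; sellers bear €21.6 per hour.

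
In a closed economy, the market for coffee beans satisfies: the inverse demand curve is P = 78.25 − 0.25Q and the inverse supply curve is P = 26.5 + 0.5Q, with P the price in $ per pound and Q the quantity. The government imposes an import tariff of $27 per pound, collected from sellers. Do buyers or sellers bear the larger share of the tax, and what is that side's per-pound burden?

Sellers bear the larger share: $18 per pound.

Inverting to Q(P) form: Qd = 313 − 4P; Qs = 2P − 53.
Without the tax, 313 − 4P = 2P − 53 gives 6P = 366, so P* = $61 and Q* = 69.
With the tax collected from sellers, supply shifts: Qs = 2(P − 27) − 53.
New equilibrium: buyers pay $70, sellers receive $43, Q = 33. (Wedge: Pb − Ps = 27.)
Per-pound burden: buyers $9, sellers $18.
Sellers take the larger share because supply is less price-elastic here (demand slope 4 vs supply slope 2).
The less price-elastic side of the market bears the larger share of a per-unit tax.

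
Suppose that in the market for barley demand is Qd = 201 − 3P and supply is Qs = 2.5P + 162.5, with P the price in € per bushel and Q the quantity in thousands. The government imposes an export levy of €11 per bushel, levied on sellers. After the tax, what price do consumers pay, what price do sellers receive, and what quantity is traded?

Consumers pay €12; sellers receive €1; quantity = 165.

Without the tax, 201 − 3P = 2.5P + 162.5 gives 5.5P = 38.5, so P* = €7 and Q* = 180.
With the tax collected from sellers, supply shifts: Qs = 2.5(P − 11) + 162.5.
Solving gives Q = 165 with consumers paying €12 and sellers receiving €1 (the €11 wedge).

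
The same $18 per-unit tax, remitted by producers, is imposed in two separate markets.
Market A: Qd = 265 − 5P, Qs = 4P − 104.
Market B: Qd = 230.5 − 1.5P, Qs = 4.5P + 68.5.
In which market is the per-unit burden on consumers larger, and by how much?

Market A: pre-tax P* = $41, Q* = 60; post-tax Q = 20; per-unit burden on consumers = $8.
Market B: pre-tax P* = $27, Q* = 190; post-tax Q = 169.75; per-unit burden on consumers = $13.5.
Difference: $8 vs $13.5 → market B is larger by $5.5.

Market B, by $5.5.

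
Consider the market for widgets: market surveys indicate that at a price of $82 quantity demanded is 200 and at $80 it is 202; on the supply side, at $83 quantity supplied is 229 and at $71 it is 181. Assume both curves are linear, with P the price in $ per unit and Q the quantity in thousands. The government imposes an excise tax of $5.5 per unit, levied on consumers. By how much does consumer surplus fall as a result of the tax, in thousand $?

Consumer surplus falls by $892.32 thousand.

Demand slope: (202 − 200)/(80 − 82) = -1, so Qd = 282 − P.
Supply slope: (181 − 229)/(71 − 83) = 4, so Qs = 4P − 103.
Without the tax, 282 − P = 4P − 103 gives 5P = 385, so P* = $77 and Q* = 205.
With the tax collected from consumers, demand (in seller-price terms) shifts: Qd = 282 − (P + 5.5).
Solving gives Q = 200.6 with consumers paying $81.4 and sellers receiving $75.9 (the $5.5 wedge).
ΔCS is the trapezoid between Q = 200.6 and Q = 205 of height $4.4: ½ · (205 + 200.6) · 4.4 = $892.32.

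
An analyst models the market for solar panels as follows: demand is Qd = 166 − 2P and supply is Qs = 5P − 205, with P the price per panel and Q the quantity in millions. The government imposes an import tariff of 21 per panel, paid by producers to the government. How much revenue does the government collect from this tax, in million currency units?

Without the tax, 166 − 2P = 5P − 205 gives 7P = 371, so P* = 53 and Q* = 60.
With the tax collected from producers, supply shifts: Qs = 5(P − 21) − 205.
New equilibrium: consumers pay 68, producers receive 47, Q = 30. (Wedge: Pb − Ps = 21.)
Revenue = t · Q = 21 · 30 = 630.

Tax revenue = 630 million.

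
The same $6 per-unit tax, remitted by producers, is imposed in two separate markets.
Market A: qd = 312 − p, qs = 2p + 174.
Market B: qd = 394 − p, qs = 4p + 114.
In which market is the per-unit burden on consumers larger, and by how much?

Market A: pre-tax p* = $46, q* = 266; post-tax q = 262; per-unit burden on consumers = $4.
Market B: pre-tax p* = $56, q* = 338; post-tax q = 333.2; per-unit burden on consumers = $4.8.
Difference: $4 vs $4.8 → market B is larger by $0.8.

Market B, by $0.8.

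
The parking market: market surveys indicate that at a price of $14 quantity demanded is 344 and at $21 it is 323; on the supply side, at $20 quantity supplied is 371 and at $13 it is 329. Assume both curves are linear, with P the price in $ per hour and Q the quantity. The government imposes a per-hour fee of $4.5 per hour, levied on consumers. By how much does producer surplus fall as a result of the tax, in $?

Producer surplus falls by $504.75.

Demand slope: (323 − 344)/(21 − 14) = -3, so Qd = 386 − 3P.
Supply slope: (329 − 371)/(13 − 20) = 6, so Qs = 6P + 251.
Without the tax, 386 − 3P = 6P + 251 gives 9P = 135, so P* = $15 and Q* = 341.
With the tax collected from consumers, demand (in seller-price terms) shifts: Qd = 386 − 3(P + 4.5).
Solving gives Q = 332 with consumers paying $18 and producers receiving $13.5 (the $4.5 wedge).
ΔPS is the trapezoid between Q = 332 and Q = 341 of height $1.5: ½ · (341 + 332) · 1.5 = $504.75.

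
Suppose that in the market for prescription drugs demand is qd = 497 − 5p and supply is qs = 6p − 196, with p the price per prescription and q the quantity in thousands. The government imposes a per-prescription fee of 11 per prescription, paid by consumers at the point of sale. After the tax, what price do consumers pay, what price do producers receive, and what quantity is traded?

Consumers pay 69; producers receive 58; quantity = 152.

Before the tax: set 497 − 5p = 6p − 196 → p* = 63, q* = 182.
With the tax collected from consumers, demand (in seller-price terms) shifts: qd = 497 − 5(p + 11).
New equilibrium: consumers pay 69, producers receive 58, q = 152. (Wedge: pb − ps = 11.)
The less price-elastic side of the market bears the larger share of a per-unit tax.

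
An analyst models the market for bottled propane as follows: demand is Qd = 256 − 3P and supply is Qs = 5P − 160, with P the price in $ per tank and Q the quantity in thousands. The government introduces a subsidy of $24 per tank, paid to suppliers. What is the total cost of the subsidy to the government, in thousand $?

Government outlay = $3480 thousand.

Before the subsidy: set 256 − 3P = 5P − 160 → P* = $52, Q* = 100.
With a per-unit subsidy paid to suppliers, each receives P + 24 per unit sold, so supply becomes Qs = 5(P + 24) − 160.
New equilibrium: buyers pay $37, suppliers receive $61, Q = 145. (Wedge: Pb − Ps = −24.)
Outlay = t · Q = 24 · 145 = $3480.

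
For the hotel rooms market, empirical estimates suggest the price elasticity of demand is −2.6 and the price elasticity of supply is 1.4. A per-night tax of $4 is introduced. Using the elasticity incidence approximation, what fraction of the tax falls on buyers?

Incidence ratio: buyers' share ≈ εs / (εs + |εd|) = 1.4 / (1.4 + 2.6) = 0.35.
Supply is the less elastic side, so buyers bear the smaller share.

Buyers' share ≈ 0.35.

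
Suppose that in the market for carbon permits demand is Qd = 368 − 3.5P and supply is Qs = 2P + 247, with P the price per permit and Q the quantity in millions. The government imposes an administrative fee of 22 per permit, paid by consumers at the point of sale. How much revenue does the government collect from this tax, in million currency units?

Tax revenue = 5786 million.

Before the tax: set 368 − 3.5P = 2P + 247 → P* = 22, Q* = 291.
With the tax collected from consumers, demand (in seller-price terms) shifts: Qd = 368 − 3.5(P + 22).
Solving gives Q = 263 with consumers paying 30 and producers receiving 8 (the 22 wedge).
Revenue = t · Q = 22 · 263 = 5786.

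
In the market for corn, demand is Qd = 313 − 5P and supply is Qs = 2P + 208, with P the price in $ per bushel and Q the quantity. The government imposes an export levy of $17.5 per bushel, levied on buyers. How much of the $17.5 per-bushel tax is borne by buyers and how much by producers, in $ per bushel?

Buyers bear $5 per bushel; producers bear $12.5 per bushel.

Without the tax, 313 − 5P = 2P + 208 gives 7P = 105, so P* = $15 and Q* = 238.
With the tax collected from buyers, demand (in seller-price terms) shifts: Qd = 313 − 5(P + 17.5).
Solving gives Q = 213 with buyers paying $20 and producers receiving $2.5 (the $17.5 wedge).
Burden on buyers: $5; on producers: $12.5. (They sum to $17.5.)
The less price-elastic side of the market bears the larger share of a per-unit tax.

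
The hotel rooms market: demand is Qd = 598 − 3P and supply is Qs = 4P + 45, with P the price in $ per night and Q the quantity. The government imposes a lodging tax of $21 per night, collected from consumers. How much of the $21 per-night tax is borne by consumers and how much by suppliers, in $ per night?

Without the tax, 598 − 3P = 4P + 45 gives 7P = 553, so P* = $79 and Q* = 361.
With the tax collected from consumers, demand (in seller-price terms) shifts: Qd = 598 − 3(P + 21).
New equilibrium: consumers pay $91, suppliers receive $70, Q = 325. (Wedge: Pb − Ps = 21.)
Burden on consumers: $12; on suppliers: $9. (They sum to $21.)
The less price-elastic side of the market bears the larger share of a per-unit tax.

Consumers bear $12 per night; suppliers bear $9 per night.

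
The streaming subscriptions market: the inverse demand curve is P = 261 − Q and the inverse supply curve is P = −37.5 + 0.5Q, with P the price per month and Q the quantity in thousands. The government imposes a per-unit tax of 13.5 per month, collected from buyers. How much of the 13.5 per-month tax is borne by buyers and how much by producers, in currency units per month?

Buyers bear 9 per month; producers bear 4.5 per month.

Rewrite in direct form: Qd = 261 − P and Qs = 2P + 75.
Before the tax: set 261 − P = 2P + 75 → P* = 62, Q* = 199.
With the tax collected from buyers, demand (in seller-price terms) shifts: Qd = 261 − (P + 13.5).
New equilibrium: buyers pay 71, producers receive 57.5, Q = 190. (Wedge: Pb − Ps = 13.5.)
Burden on buyers: 9; on producers: 4.5. (They sum to 13.5.)
The less price-elastic side of the market bears the larger share of a per-unit tax.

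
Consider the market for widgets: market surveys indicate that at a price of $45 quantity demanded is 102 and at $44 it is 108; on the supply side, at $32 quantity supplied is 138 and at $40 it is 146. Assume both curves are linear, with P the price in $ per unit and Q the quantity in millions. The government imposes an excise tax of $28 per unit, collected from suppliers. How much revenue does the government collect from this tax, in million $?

Tax revenue = $3360 million.

Demand slope: (108 − 102)/(44 − 45) = -6, so Qd = 372 − 6P.
Supply slope: (146 − 138)/(40 − 32) = 1, so Qs = P + 106.
Before the tax: set 372 − 6P = P + 106 → P* = $38, Q* = 144.
With the tax collected from suppliers, supply shifts: Qs = (P − 28) + 106.
Solving gives Q = 120 with consumers paying $42 and suppliers receiving $14 (the $28 wedge).
Revenue = t · Q = 28 · 120 = $3360.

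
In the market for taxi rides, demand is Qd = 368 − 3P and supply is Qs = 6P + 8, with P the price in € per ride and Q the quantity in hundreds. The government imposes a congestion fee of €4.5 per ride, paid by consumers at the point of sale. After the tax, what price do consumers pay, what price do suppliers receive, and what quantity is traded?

Consumers pay €43; suppliers receive €38.5; quantity = 239.

Without the tax, 368 − 3P = 6P + 8 gives 9P = 360, so P* = €40 and Q* = 248.
With the tax collected from consumers, demand (in seller-price terms) shifts: Qd = 368 − 3(P + 4.5).
New equilibrium: consumers pay €43, suppliers receive €38.5, Q = 239. (Wedge: Pb − Ps = 4.5.)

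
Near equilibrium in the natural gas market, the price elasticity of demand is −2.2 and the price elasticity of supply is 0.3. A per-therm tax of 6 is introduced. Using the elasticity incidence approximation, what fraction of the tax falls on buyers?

Buyers' share ≈ 0.12.

Incidence ratio: buyers' share ≈ εs / (εs + |εd|) = 0.3 / (0.3 + 2.2) = 0.12.
Supply is the less elastic side, so buyers bear the smaller share.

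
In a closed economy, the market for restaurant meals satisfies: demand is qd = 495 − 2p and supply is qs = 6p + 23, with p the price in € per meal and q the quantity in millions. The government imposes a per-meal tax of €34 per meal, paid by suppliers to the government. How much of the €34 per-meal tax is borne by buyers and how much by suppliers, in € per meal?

Before the tax: set 495 − 2p = 6p + 23 → p* = €59, q* = 377.
With the tax collected from suppliers, supply shifts: qs = 6(p − 34) + 23.
Solving gives q = 326 with buyers paying €84.5 and suppliers receiving €50.5 (the €34 wedge).
Burden on buyers: €25.5; on suppliers: €8.5. (They sum to €34.)
The less price-elastic side of the market bears the larger share of a per-unit tax.

Buyers bear €25.5 per meal; suppliers bear €8.5 per meal.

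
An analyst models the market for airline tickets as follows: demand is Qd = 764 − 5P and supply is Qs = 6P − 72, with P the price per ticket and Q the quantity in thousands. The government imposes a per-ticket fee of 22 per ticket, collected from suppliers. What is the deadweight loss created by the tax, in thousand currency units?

Deadweight loss = 660 thousand.

Without the tax, 764 − 5P = 6P − 72 gives 11P = 836, so P* = 76 and Q* = 384.
With the tax collected from suppliers, supply shifts: Qs = 6(P − 22) − 72.
New equilibrium: consumers pay 88, suppliers receive 66, Q = 324. (Wedge: Pb − Ps = 22.)
Quantity falls by |ΔQ| = |384 − 324| = 60.
DWL = ½ · t · |ΔQ| = ½ · 22 · 60 = 660.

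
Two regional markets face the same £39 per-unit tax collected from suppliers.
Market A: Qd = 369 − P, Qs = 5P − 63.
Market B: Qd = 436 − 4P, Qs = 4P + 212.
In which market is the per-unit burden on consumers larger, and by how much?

Market A: pre-tax P* = £72, Q* = 297; post-tax Q = 264.5; per-unit burden on consumers = £32.5.
Market B: pre-tax P* = £28, Q* = 324; post-tax Q = 246; per-unit burden on consumers = £19.5.
Difference: £32.5 vs £19.5 → market A is larger by £13.

Market A, by £13.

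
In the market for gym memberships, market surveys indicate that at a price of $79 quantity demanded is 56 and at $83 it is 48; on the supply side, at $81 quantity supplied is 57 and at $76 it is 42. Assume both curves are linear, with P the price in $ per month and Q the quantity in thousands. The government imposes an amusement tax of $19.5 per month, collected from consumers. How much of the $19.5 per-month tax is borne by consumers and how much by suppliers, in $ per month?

Consumers bear $11.7 per month; suppliers bear $7.8 per month.

Demand slope: (48 − 56)/(83 − 79) = -2, so Qd = 214 − 2P.
Supply slope: (42 − 57)/(76 − 81) = 3, so Qs = 3P − 186.
Without the tax, 214 − 2P = 3P − 186 gives 5P = 400, so P* = $80 and Q* = 54.
With the tax collected from consumers, demand (in seller-price terms) shifts: Qd = 214 − 2(P + 19.5).
New equilibrium: consumers pay $91.7, suppliers receive $72.2, Q = 30.6. (Wedge: Pb − Ps = 19.5.)
Burden on consumers: $11.7; on suppliers: $7.8. (They sum to $19.5.)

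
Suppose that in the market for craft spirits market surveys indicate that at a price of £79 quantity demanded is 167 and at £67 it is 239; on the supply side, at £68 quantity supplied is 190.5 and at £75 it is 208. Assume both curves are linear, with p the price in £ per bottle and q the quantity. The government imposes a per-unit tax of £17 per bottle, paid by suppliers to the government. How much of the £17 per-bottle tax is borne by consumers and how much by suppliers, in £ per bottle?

Demand slope: (239 − 167)/(67 − 79) = -6, so qd = 641 − 6p.
Supply slope: (208 − 190.5)/(75 − 68) = 2.5, so qs = 2.5p + 20.5.
Before the tax: set 641 − 6p = 2.5p + 20.5 → p* = £73, q* = 203.
With the tax collected from suppliers, supply shifts: qs = 2.5(p − 17) + 20.5.
Solving gives q = 173 with consumers paying £78 and suppliers receiving £61 (the £17 wedge).
Burden on consumers: £5; on suppliers: £12. (They sum to £17.)

Consumers bear £5 per bottle; suppliers bear £12 per bottle.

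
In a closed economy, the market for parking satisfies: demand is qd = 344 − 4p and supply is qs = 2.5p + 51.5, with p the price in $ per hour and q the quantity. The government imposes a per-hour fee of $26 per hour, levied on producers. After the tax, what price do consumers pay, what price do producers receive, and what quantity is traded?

Consumers pay $55; producers receive $29; quantity = 124.

Before the tax: set 344 − 4p = 2.5p + 51.5 → p* = $45, q* = 164.
With the tax collected from producers, supply shifts: qs = 2.5(p − 26) + 51.5.
Solving gives q = 124 with consumers paying $55 and producers receiving $29 (the $26 wedge).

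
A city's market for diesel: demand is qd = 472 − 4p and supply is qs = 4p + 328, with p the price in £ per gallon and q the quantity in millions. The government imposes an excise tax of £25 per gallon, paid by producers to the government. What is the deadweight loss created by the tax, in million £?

Without the tax, 472 − 4p = 4p + 328 gives 8p = 144, so p* = £18 and q* = 400.
With the tax collected from producers, supply shifts: qs = 4(p − 25) + 328.
New equilibrium: consumers pay £30.5, producers receive £5.5, q = 350. (Wedge: pb − ps = 25.)
Quantity falls by |ΔQ| = |400 − 350| = 50.
DWL = ½ · t · |ΔQ| = ½ · 25 · 50 = £625.

Deadweight loss = £625 million.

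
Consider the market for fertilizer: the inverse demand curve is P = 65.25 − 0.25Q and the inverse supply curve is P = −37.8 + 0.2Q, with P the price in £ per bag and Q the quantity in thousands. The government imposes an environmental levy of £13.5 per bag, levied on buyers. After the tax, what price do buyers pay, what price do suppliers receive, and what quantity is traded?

Rewrite in direct form: Qd = 261 − 4P and Qs = 5P + 189.
Before the tax: set 261 − 4P = 5P + 189 → P* = £8, Q* = 229.
With the tax collected from buyers, demand (in seller-price terms) shifts: Qd = 261 − 4(P + 13.5).
New equilibrium: buyers pay £15.5, suppliers receive £2, Q = 199. (Wedge: Pb − Ps = 13.5.)

Buyers pay £15.5; suppliers receive £2; quantity = 199.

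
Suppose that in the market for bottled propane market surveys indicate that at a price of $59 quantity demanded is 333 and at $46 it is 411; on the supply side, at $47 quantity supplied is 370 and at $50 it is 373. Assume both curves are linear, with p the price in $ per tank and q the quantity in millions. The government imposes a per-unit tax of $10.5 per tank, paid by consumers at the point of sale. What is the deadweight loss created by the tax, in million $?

Deadweight loss = $47.25 million.

Demand slope: (411 − 333)/(46 − 59) = -6, so qd = 687 − 6p.
Supply slope: (373 − 370)/(50 − 47) = 1, so qs = p + 323.
Before the tax: set 687 − 6p = p + 323 → p* = $52, q* = 375.
With the tax collected from consumers, demand (in seller-price terms) shifts: qd = 687 − 6(p + 10.5).
Solving gives q = 366 with consumers paying $53.5 and producers receiving $43 (the $10.5 wedge).
Quantity falls by |ΔQ| = |375 − 366| = 9.
DWL = ½ · t · |ΔQ| = ½ · 10.5 · 9 = $47.25.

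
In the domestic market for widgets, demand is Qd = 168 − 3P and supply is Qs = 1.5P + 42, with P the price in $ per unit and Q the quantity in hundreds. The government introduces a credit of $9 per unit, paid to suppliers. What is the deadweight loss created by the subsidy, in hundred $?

Deadweight loss = $40.5 hundred.

Without the subsidy, 168 − 3P = 1.5P + 42 gives 4.5P = 126, so P* = $28 and Q* = 84.
With a per-unit subsidy paid to suppliers, each receives P + 9 per unit sold, so supply becomes Qs = 1.5(P + 9) + 42.
New equilibrium: consumers pay $25, suppliers receive $34, Q = 93. (Wedge: Pb − Ps = −9.)
Quantity rises by |ΔQ| = |84 − 93| = 9.
DWL = ½ · t · |ΔQ| = ½ · 9 · 9 = $40.5.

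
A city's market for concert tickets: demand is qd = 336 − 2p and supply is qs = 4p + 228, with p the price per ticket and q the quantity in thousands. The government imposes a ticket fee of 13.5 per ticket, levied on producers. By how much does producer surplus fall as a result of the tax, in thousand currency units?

Without the tax, 336 − 2p = 4p + 228 gives 6p = 108, so p* = 18 and q* = 300.
With the tax collected from producers, supply shifts: qs = 4(p − 13.5) + 228.
Solving gives q = 282 with consumers paying 27 and producers receiving 13.5 (the 13.5 wedge).
ΔPS is the trapezoid between Q = 282 and Q = 300 of height 4.5: ½ · (300 + 282) · 4.5 = 1309.5.

Producer surplus falls by 1309.5 thousand.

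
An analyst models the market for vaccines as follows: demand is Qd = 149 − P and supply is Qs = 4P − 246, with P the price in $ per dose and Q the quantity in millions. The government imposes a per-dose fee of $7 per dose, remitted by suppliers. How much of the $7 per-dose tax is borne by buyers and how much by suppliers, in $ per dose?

Buyers bear $5.6 per dose; suppliers bear $1.4 per dose.

Without the tax, 149 − P = 4P − 246 gives 5P = 395, so P* = $79 and Q* = 70.
With the tax collected from suppliers, supply shifts: Qs = 4(P − 7) − 246.
New equilibrium: buyers pay $84.6, suppliers receive $77.6, Q = 64.4. (Wedge: Pb − Ps = 7.)
Burden on buyers: $5.6; on suppliers: $1.4. (They sum to $7.)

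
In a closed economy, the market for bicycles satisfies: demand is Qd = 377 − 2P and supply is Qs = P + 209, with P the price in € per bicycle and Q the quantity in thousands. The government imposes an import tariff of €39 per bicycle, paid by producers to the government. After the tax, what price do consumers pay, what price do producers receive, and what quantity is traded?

Without the tax, 377 − 2P = P + 209 gives 3P = 168, so P* = €56 and Q* = 265.
With the tax collected from producers, supply shifts: Qs = (P − 39) + 209.
Solving gives Q = 239 with consumers paying €69 and producers receiving €30 (the €39 wedge).
The less price-elastic side of the market bears the larger share of a per-unit tax.

Consumers pay €69; producers receive €30; quantity = 239.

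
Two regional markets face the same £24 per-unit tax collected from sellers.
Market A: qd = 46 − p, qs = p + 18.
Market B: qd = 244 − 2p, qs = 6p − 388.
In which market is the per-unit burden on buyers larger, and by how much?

Market A: pre-tax p* = £14, q* = 32; post-tax q = 20; per-unit burden on buyers = £12.
Market B: pre-tax p* = £79, q* = 86; post-tax q = 50; per-unit burden on buyers = £18.
Difference: £12 vs £18 → market B is larger by £6.

Market B, by £6.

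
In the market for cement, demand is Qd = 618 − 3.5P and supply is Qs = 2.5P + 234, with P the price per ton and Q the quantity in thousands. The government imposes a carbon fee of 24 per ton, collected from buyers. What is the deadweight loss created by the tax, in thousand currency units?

Deadweight loss = 420 thousand.

Without the tax, 618 − 3.5P = 2.5P + 234 gives 6P = 384, so P* = 64 and Q* = 394.
With the tax collected from buyers, demand (in seller-price terms) shifts: Qd = 618 − 3.5(P + 24).
New equilibrium: buyers pay 74, producers receive 50, Q = 359. (Wedge: Pb − Ps = 24.)
Quantity falls by |ΔQ| = |394 − 359| = 35.
DWL = ½ · t · |ΔQ| = ½ · 24 · 35 = 420.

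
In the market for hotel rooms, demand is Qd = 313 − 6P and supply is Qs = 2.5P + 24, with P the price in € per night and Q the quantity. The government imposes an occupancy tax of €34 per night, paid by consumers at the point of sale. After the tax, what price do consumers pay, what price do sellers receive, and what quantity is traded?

Consumers pay €44; sellers receive €10; quantity = 49.

Without the tax, 313 − 6P = 2.5P + 24 gives 8.5P = 289, so P* = €34 and Q* = 109.
With the tax collected from consumers, demand (in seller-price terms) shifts: Qd = 313 − 6(P + 34).
New equilibrium: consumers pay €44, sellers receive €10, Q = 49. (Wedge: Pb − Ps = 34.)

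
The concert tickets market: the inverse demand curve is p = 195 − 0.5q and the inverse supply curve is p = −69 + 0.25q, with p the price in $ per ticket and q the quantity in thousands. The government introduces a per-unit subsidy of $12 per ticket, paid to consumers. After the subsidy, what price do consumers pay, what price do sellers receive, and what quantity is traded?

Consumers pay $11; sellers receive $23; quantity = 368.

Inverting to q(p) form: qd = 390 − 2p; qs = 4p + 276.
Before the subsidy: set 390 − 2p = 4p + 276 → p* = $19, q* = 352.
With a per-unit subsidy paid to consumers, each effectively pays p − 12, so demand becomes qd = 390 − 2(p − 12).
Solving gives q = 368 with consumers paying $11 and sellers receiving $23 (the $12 wedge).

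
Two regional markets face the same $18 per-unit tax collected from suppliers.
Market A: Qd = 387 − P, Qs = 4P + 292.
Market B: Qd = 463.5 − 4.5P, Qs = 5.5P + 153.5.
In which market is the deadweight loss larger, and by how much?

Market B, by $271.35.

Market A: pre-tax P* = $19, Q* = 368; post-tax Q = 353.6; deadweight loss = $129.6.
Market B: pre-tax P* = $31, Q* = 324; post-tax Q = 279.45; deadweight loss = $400.95.
Difference: $129.6 vs $400.95 → market B is larger by $271.35.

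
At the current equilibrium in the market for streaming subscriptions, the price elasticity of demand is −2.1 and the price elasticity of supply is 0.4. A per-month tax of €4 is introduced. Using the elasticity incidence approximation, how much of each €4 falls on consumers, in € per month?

Consumers bear ≈ €0.64 per month.

Incidence ratio: consumers' share ≈ εs / (εs + |εd|) = 0.4 / (0.4 + 2.1) = 0.16.
So consumers bear ≈ 0.16 × €4 = €0.64; suppliers bear €3.36.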